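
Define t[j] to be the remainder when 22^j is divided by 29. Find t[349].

4

Listing terms: t[0] = 1, t[1] = 22, t[2] = 20, t[3] = 5, t[4] = 23, t[5] = 13, t[6] = 25, t[7] = 28, t[8] = 7, t[9] = 9, t[10] = 24, t[11] = 6, t[12] = 16, t[13] = 4, t[14] = 1.
Since t[14] = t[0] = 1, the sequence is periodic with period 14.
(349 - 0) mod 14 = 13, so t[349] = t[13] = 4.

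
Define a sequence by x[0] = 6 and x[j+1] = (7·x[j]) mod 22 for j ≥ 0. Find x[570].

We have x[0] = 6,  x[1] = 20,  x[2] = 8,  x[3] = 12,  x[4] = 18,  x[5] = 16,  x[6] = 2,  x[7] = 14,  x[8] = 10,  x[9] = 4,  x[10] = 6.
Since x[10] = x[0] = 6, the sequence is periodic with period 10.
So x[570] = x[0 + ((570-0) mod 10)] = x[0] = 6.

6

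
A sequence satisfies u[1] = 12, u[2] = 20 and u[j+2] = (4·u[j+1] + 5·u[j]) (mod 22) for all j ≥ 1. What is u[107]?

We have u[1] = 12,  u[2] = 20,  u[3] = 8,  u[4] = 0,  u[5] = 18,  u[6] = 6,  u[7] = 4,  u[8] = 2,  u[9] = 6,  u[10] = 12,  u[11] = 12,  u[12] = 20.
The sequence repeats with period 10.
(107 - 1) mod 10 = 6, so u[107] = u[7] = 4.

4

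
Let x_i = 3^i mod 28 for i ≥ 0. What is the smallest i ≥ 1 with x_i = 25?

4

Listing terms: x_0 = 1,  x_1 = 3,  x_2 = 9,  x_3 = 27,  x_4 = 25,  x_5 = 19,  x_6 = 1.
Since x_6 = x_0 = 1, the sequence is periodic with period 6.
The value 25 first appears (with i ≥ 1) at x_4.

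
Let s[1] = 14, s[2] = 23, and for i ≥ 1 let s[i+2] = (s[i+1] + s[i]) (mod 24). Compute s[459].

Listing terms: s[1] = 14,  s[2] = 23,  s[3] = 13,  s[4] = 12,  s[5] = 1,  s[6] = 13,  s[7] = 14,  s[8] = 3,  s[9] = 17,  s[10] = 20,  s[11] = 13,  s[12] = 9,  s[13] = 22,  s[14] = 7,  s[15] = 5,  s[16] = 12,  s[17] = 17,  s[18] = 5,  s[19] = 22,  s[20] = 3,  s[21] = 1,  s[22] = 4,  s[23] = 5,  s[24] = 9,  s[25] = 14,  s[26] = 23.
Since (s[25], s[26]) = (s[1], s[2]) = (14, 23) (two consecutive terms determine the rest), the sequence is periodic with period 24.
So s[459] = s[1 + ((459-1) mod 24)] = s[3] = 13.

13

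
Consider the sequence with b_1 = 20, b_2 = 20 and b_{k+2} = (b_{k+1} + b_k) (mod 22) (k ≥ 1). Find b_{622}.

20

b_1 = 20; b_2 = 20; b_3 = 18; b_4 = 16; b_5 = 12; b_6 = 6; b_7 = 18; b_8 = 2; b_9 = 20; b_{10} = 0; b_{11} = 20; b_{12} = 20.
The sequence repeats with period 10.
(622 - 1) mod 10 = 1, so b_{622} = b_2 = 20.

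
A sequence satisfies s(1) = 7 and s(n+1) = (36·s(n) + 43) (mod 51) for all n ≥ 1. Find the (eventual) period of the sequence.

8

s(1) = 7, s(2) = 40, s(3) = 4, s(4) = 34, s(5) = 43, s(6) = 10, s(7) = 46, s(8) = 16, s(9) = 7.
The sequence repeats with period 8.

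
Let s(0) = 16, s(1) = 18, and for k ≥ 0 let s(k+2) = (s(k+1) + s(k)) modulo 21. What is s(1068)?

s(0) = 16,  s(1) = 18,  s(2) = 13,  s(3) = 10,  s(4) = 2,  s(5) = 12,  s(6) = 14,  s(7) = 5,  s(8) = 19,  s(9) = 3,  s(10) = 1,  s(11) = 4,  s(12) = 5,  s(13) = 9,  s(14) = 14,  s(15) = 2,  s(16) = 16,  s(17) = 18.
Since (s(16), s(17)) = (s(0), s(1)) = (16, 18) (two consecutive terms determine the rest), the sequence is periodic with period 16.
(1068 - 0) mod 16 = 12, so s(1068) = s(12) = 5.

5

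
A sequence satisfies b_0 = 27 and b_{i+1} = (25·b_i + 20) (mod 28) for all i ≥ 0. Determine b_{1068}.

27

b_0 = 27, b_1 = 23, b_2 = 7, b_3 = 27.
The sequence repeats with period 3.
So b_{1068} = b_{0 + ((1068-0) mod 3)} = b_0 = 27.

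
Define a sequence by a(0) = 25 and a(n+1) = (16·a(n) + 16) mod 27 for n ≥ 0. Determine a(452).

21

Computing terms: a(0) = 25,  a(1) = 11,  a(2) = 3,  a(3) = 10,  a(4) = 14,  a(5) = 24,  a(6) = 22,  a(7) = 17,  a(8) = 18,  a(9) = 7,  a(10) = 20,  a(11) = 12,  a(12) = 19,  a(13) = 23,  a(14) = 6,  a(15) = 4,  a(16) = 26,  a(17) = 0,  a(18) = 16,  a(19) = 2,  a(20) = 21,  a(21) = 1,  a(22) = 5,  a(23) = 15,  a(24) = 13,  a(25) = 8,  a(26) = 9,  a(27) = 25.
Since a(27) = a(0) = 25, the sequence is periodic with period 27.
So a(452) = a(0 + ((452-0) mod 27)) = a(20) = 21.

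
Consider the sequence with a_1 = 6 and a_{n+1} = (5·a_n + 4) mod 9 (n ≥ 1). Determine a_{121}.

6

Computing terms: a_1 = 6; a_2 = 7; a_3 = 3; a_4 = 1; a_5 = 0; a_6 = 4; a_7 = 6.
The sequence repeats with period 6.
(121 - 1) mod 6 = 0, so a_{121} = a_1 = 6.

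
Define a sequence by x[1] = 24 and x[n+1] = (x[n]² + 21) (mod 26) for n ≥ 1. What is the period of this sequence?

Computing terms: x[1] = 24,  x[2] = 25,  x[3] = 22,  x[4] = 11,  x[5] = 12,  x[6] = 9,  x[7] = 24.
Since x[7] = x[1] = 24, the sequence is periodic with period 6.

6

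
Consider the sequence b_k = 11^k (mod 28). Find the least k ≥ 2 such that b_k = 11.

7

Listing terms: b_1 = 11, b_2 = 9, b_3 = 15, b_4 = 25, b_5 = 23, b_6 = 1, b_7 = 11.
The sequence repeats with period 6.
The value 11 next appears (with k ≥ 2) at b_7.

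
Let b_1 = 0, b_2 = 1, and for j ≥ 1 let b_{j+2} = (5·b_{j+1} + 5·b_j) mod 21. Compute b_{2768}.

b_1 = 0; b_2 = 1; b_3 = 5; b_4 = 9; b_5 = 7; b_6 = 17; b_7 = 15; b_8 = 13; b_9 = 14; b_{10} = 9; b_{11} = 10; b_{12} = 11; b_{13} = 0; b_{14} = 13; b_{15} = 2; b_{16} = 12; b_{17} = 7; b_{18} = 11; b_{19} = 6; b_{20} = 1; b_{21} = 14; b_{22} = 12; b_{23} = 4; b_{24} = 17; b_{25} = 0; b_{26} = 1.
Since (b_{25}, b_{26}) = (b_1, b_2) = (0, 1) (two consecutive terms determine the rest), the sequence is periodic with period 24.
(2768 - 1) mod 24 = 7, so b_{2768} = b_8 = 13.

13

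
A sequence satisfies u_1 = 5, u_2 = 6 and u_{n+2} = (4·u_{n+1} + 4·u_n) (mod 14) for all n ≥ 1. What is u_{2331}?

2

We have u_1 = 5; u_2 = 6; u_3 = 2; u_4 = 4; u_5 = 10; u_6 = 0; u_7 = 12; u_8 = 6; u_9 = 2.
Since (u_8, u_9) = (u_2, u_3) = (6, 2) (two consecutive terms determine the rest), the sequence is eventually periodic: after a pre-period of length 1 it cycles with period 6.
For n ≥ 2, u_n depends only on (n - 2) mod 6. (2331 - 2) mod 6 = 1, so u_{2331} = u_3 = 2.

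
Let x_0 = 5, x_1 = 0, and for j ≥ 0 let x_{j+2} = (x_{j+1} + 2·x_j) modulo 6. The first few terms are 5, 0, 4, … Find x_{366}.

2

Listing terms: x_0 = 5; x_1 = 0; x_2 = 4; x_3 = 4; x_4 = 0; x_5 = 2; x_6 = 2; x_7 = 0; x_8 = 4.
Since (x_7, x_8) = (x_1, x_2) = (0, 4) (two consecutive terms determine the rest), the sequence is eventually periodic: after a pre-period of length 1 it cycles with period 6.
For j ≥ 1, x_j depends only on (j - 1) mod 6. (366 - 1) mod 6 = 5, so x_{366} = x_6 = 2.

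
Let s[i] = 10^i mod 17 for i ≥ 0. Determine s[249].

7

Listing terms: s[0] = 1,  s[1] = 10,  s[2] = 15,  s[3] = 14,  s[4] = 4,  s[5] = 6,  s[6] = 9,  s[7] = 5,  s[8] = 16,  s[9] = 7,  s[10] = 2,  s[11] = 3,  s[12] = 13,  s[13] = 11,  s[14] = 8,  s[15] = 12,  s[16] = 1.
Since s[16] = s[0] = 1, the sequence is periodic with period 16.
(249 - 0) mod 16 = 9, so s[249] = s[9] = 7.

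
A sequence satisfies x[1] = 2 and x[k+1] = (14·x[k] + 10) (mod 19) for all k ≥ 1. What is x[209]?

16

We have x[1] = 2; x[2] = 0; x[3] = 10; x[4] = 17; x[5] = 1; x[6] = 5; x[7] = 4; x[8] = 9; x[9] = 3; x[10] = 14; x[11] = 16; x[12] = 6; x[13] = 18; x[14] = 15; x[15] = 11; x[16] = 12; x[17] = 7; x[18] = 13; x[19] = 2.
Since x[19] = x[1] = 2, the sequence is periodic with period 18.
So x[209] = x[1 + ((209-1) mod 18)] = x[11] = 16.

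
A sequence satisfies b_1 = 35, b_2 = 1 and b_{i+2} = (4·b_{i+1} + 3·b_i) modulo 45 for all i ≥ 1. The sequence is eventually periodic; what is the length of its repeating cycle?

24

b_1 = 35, b_2 = 1, b_3 = 19, b_4 = 34, b_5 = 13, b_6 = 19, b_7 = 25, b_8 = 22, b_9 = 28, b_{10} = 43, b_{11} = 31, b_{12} = 28, b_{13} = 25, b_{14} = 4, b_{15} = 1, b_{16} = 16, b_{17} = 22, b_{18} = 1, b_{19} = 25, b_{20} = 13, b_{21} = 37, b_{22} = 7, b_{23} = 4, b_{24} = 37, b_{25} = 25, b_{26} = 31, b_{27} = 19, b_{28} = 34.
Since (b_{27}, b_{28}) = (b_3, b_4) = (19, 34) (two consecutive terms determine the rest), the sequence is eventually periodic: after a pre-period of length 2 it cycles with period 24.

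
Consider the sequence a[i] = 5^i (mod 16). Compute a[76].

1

a[0] = 1,  a[1] = 5,  a[2] = 9,  a[3] = 13,  a[4] = 1.
The sequence repeats with period 4.
So a[76] = a[0 + ((76-0) mod 4)] = a[0] = 1.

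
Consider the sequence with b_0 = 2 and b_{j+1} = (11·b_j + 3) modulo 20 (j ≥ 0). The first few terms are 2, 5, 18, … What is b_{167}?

13

Computing terms: b_0 = 2; b_1 = 5; b_2 = 18; b_3 = 1; b_4 = 14; b_5 = 17; b_6 = 10; b_7 = 13; b_8 = 6; b_9 = 9; b_{10} = 2.
Since b_{10} = b_0 = 2, the sequence is periodic with period 10.
So b_{167} = b_{0 + ((167-0) mod 10)} = b_7 = 13.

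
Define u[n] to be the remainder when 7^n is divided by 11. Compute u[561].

Computing terms: u[0] = 1,  u[1] = 7,  u[2] = 5,  u[3] = 2,  u[4] = 3,  u[5] = 10,  u[6] = 4,  u[7] = 6,  u[8] = 9,  u[9] = 8,  u[10] = 1.
Since u[10] = u[0] = 1, the sequence is periodic with period 10.
So u[561] = u[0 + ((561-0) mod 10)] = u[1] = 7.

7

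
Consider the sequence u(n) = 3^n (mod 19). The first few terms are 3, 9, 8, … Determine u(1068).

7

Computing terms: u(1) = 3,  u(2) = 9,  u(3) = 8,  u(4) = 5,  u(5) = 15,  u(6) = 7,  u(7) = 2,  u(8) = 6,  u(9) = 18,  u(10) = 16,  u(11) = 10,  u(12) = 11,  u(13) = 14,  u(14) = 4,  u(15) = 12,  u(16) = 17,  u(17) = 13,  u(18) = 1,  u(19) = 3.
Since u(19) = u(1) = 3, the sequence is periodic with period 18.
(1068 - 1) mod 18 = 5, so u(1068) = u(6) = 7.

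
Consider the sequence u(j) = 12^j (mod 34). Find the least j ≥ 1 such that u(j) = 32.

14

We have u(0) = 1,  u(1) = 12,  u(2) = 8,  u(3) = 28,  u(4) = 30,  u(5) = 20,  u(6) = 2,  u(7) = 24,  u(8) = 16,  u(9) = 22,  u(10) = 26,  u(11) = 6,  u(12) = 4,  u(13) = 14,  u(14) = 32,  u(15) = 10,  u(16) = 18,  u(17) = 12.
Since u(17) = u(1) = 12, the sequence is eventually periodic: after a pre-period of length 1 it cycles with period 16.
The value 32 first appears (with j ≥ 1) at u(14).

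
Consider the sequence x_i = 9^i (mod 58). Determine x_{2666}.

x_0 = 1; x_1 = 9; x_2 = 23; x_3 = 33; x_4 = 7; x_5 = 5; x_6 = 45; x_7 = 57; x_8 = 49; x_9 = 35; x_{10} = 25; x_{11} = 51; x_{12} = 53; x_{13} = 13; x_{14} = 1.
The sequence repeats with period 14.
So x_{2666} = x_{0 + ((2666-0) mod 14)} = x_6 = 45.

45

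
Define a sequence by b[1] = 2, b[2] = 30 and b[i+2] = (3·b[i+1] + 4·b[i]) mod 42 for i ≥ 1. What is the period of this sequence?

Computing terms: b[1] = 2; b[2] = 30; b[3] = 14; b[4] = 36; b[5] = 38; b[6] = 6; b[7] = 2; b[8] = 30.
The sequence repeats with period 6.

6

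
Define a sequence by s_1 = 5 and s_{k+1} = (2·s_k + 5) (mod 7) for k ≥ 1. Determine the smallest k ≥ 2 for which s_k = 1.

2

Computing terms: s_1 = 5, s_2 = 1, s_3 = 0, s_4 = 5.
The sequence repeats with period 3.
The value 1 first appears (with k ≥ 2) at s_2.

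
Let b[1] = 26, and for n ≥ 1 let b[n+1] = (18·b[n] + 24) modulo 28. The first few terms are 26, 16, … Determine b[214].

12

Listing terms: b[1] = 26; b[2] = 16; b[3] = 4; b[4] = 12; b[5] = 16.
Since b[5] = b[2] = 16, the sequence is eventually periodic: after a pre-period of length 1 it cycles with period 3.
For n ≥ 2, b[n] depends only on (n - 2) mod 3. (214 - 2) mod 3 = 2, so b[214] = b[4] = 12.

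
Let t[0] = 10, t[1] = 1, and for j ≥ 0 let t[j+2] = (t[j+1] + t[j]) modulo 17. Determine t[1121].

Computing terms: t[0] = 10; t[1] = 1; t[2] = 11; t[3] = 12; t[4] = 6; t[5] = 1; t[6] = 7; t[7] = 8; t[8] = 15; t[9] = 6; t[10] = 4; t[11] = 10; t[12] = 14; t[13] = 7; t[14] = 4; t[15] = 11; t[16] = 15; t[17] = 9; t[18] = 7; t[19] = 16; t[20] = 6; t[21] = 5; t[22] = 11; t[23] = 16; t[24] = 10; t[25] = 9; t[26] = 2; t[27] = 11; t[28] = 13; t[29] = 7; t[30] = 3; t[31] = 10; t[32] = 13; t[33] = 6; t[34] = 2; t[35] = 8; t[36] = 10; t[37] = 1.
Since (t[36], t[37]) = (t[0], t[1]) = (10, 1) (two consecutive terms determine the rest), the sequence is periodic with period 36.
(1121 - 0) mod 36 = 5, so t[1121] = t[5] = 1.

1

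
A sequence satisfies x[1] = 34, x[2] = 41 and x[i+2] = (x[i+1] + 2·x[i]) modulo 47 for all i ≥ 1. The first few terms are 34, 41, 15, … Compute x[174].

25

x[1] = 34, x[2] = 41, x[3] = 15, x[4] = 3, x[5] = 33, x[6] = 39, x[7] = 11, x[8] = 42, x[9] = 17, x[10] = 7, x[11] = 41, x[12] = 8, x[13] = 43, x[14] = 12, x[15] = 4, x[16] = 28, x[17] = 36, x[18] = 45, x[19] = 23, x[20] = 19, x[21] = 18, x[22] = 9, x[23] = 45, x[24] = 16, x[25] = 12, x[26] = 44, x[27] = 21, x[28] = 15, x[29] = 10, x[30] = 40, x[31] = 13, x[32] = 46, x[33] = 25, x[34] = 23, x[35] = 26, x[36] = 25, x[37] = 30, x[38] = 33, x[39] = 46, x[40] = 18, x[41] = 16, x[42] = 5, x[43] = 37, x[44] = 0, x[45] = 27, x[46] = 27, x[47] = 34, x[48] = 41.
The sequence repeats with period 46.
So x[174] = x[1 + ((174-1) mod 46)] = x[36] = 25.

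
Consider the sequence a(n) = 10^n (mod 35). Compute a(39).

20

Listing terms: a(0) = 1, a(1) = 10, a(2) = 30, a(3) = 20, a(4) = 25, a(5) = 5, a(6) = 15, a(7) = 10.
Since a(7) = a(1) = 10, the sequence is eventually periodic: after a pre-period of length 1 it cycles with period 6.
For n ≥ 1, a(n) depends only on (n - 1) mod 6. (39 - 1) mod 6 = 2, so a(39) = a(3) = 20.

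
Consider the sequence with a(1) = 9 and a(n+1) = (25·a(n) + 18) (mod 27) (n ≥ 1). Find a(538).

9

a(1) = 9; a(2) = 0; a(3) = 18; a(4) = 9.
Since a(4) = a(1) = 9, the sequence is periodic with period 3.
So a(538) = a(1 + ((538-1) mod 3)) = a(1) = 9.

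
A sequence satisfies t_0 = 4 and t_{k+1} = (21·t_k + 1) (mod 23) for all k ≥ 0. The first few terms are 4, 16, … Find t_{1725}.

9

We have t_0 = 4; t_1 = 16; t_2 = 15; t_3 = 17; t_4 = 13; t_5 = 21; t_6 = 5; t_7 = 14; t_8 = 19; t_9 = 9; t_{10} = 6; t_{11} = 12; t_{12} = 0; t_{13} = 1; t_{14} = 22; t_{15} = 3; t_{16} = 18; t_{17} = 11; t_{18} = 2; t_{19} = 20; t_{20} = 7; t_{21} = 10; t_{22} = 4.
The sequence repeats with period 22.
(1725 - 0) mod 22 = 9, so t_{1725} = t_9 = 9.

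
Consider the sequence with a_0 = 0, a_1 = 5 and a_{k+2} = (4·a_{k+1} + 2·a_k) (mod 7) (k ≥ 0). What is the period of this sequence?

48

Computing terms: a_0 = 0, a_1 = 5, a_2 = 6, a_3 = 6, a_4 = 1, a_5 = 2, a_6 = 3, a_7 = 2, a_8 = 0, a_9 = 4, a_{10} = 2, a_{11} = 2, a_{12} = 5, a_{13} = 3, a_{14} = 1, a_{15} = 3, a_{16} = 0, a_{17} = 6, a_{18} = 3, a_{19} = 3, a_{20} = 4, a_{21} = 1, a_{22} = 5, a_{23} = 1, a_{24} = 0, a_{25} = 2, a_{26} = 1, a_{27} = 1, a_{28} = 6, a_{29} = 5, a_{30} = 4, a_{31} = 5, a_{32} = 0, a_{33} = 3, a_{34} = 5, a_{35} = 5, a_{36} = 2, a_{37} = 4, a_{38} = 6, a_{39} = 4, a_{40} = 0, a_{41} = 1, a_{42} = 4, a_{43} = 4, a_{44} = 3, a_{45} = 6, a_{46} = 2, a_{47} = 6, a_{48} = 0, a_{49} = 5.
The sequence repeats with period 48.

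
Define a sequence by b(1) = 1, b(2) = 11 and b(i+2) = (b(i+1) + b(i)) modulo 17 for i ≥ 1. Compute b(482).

4

We have b(1) = 1,  b(2) = 11,  b(3) = 12,  b(4) = 6,  b(5) = 1,  b(6) = 7,  b(7) = 8,  b(8) = 15,  b(9) = 6,  b(10) = 4,  b(11) = 10,  b(12) = 14,  b(13) = 7,  b(14) = 4,  b(15) = 11,  b(16) = 15,  b(17) = 9,  b(18) = 7,  b(19) = 16,  b(20) = 6,  b(21) = 5,  b(22) = 11,  b(23) = 16,  b(24) = 10,  b(25) = 9,  b(26) = 2,  b(27) = 11,  b(28) = 13,  b(29) = 7,  b(30) = 3,  b(31) = 10,  b(32) = 13,  b(33) = 6,  b(34) = 2,  b(35) = 8,  b(36) = 10,  b(37) = 1,  b(38) = 11.
Since (b(37), b(38)) = (b(1), b(2)) = (1, 11) (two consecutive terms determine the rest), the sequence is periodic with period 36.
(482 - 1) mod 36 = 13, so b(482) = b(14) = 4.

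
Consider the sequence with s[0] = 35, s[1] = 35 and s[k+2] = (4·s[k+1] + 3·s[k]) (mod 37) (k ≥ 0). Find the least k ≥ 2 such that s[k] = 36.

6

We have s[0] = 35, s[1] = 35, s[2] = 23, s[3] = 12, s[4] = 6, s[5] = 23, s[6] = 36, s[7] = 28, s[8] = 35, s[9] = 2, s[10] = 2, s[11] = 14, s[12] = 25, s[13] = 31, s[14] = 14, s[15] = 1, s[16] = 9, s[17] = 2, s[18] = 35, s[19] = 35.
The sequence repeats with period 18.
The value 36 first appears (with k ≥ 2) at s[6].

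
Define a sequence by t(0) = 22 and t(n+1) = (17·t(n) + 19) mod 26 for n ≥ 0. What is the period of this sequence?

Listing terms: t(0) = 22, t(1) = 3, t(2) = 18, t(3) = 13, t(4) = 6, t(5) = 17, t(6) = 22.
The sequence repeats with period 6.

6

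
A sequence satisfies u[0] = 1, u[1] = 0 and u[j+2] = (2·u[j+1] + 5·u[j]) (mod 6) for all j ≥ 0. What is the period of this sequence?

Computing terms: u[0] = 1,  u[1] = 0,  u[2] = 5,  u[3] = 4,  u[4] = 3,  u[5] = 2,  u[6] = 1,  u[7] = 0.
The sequence repeats with period 6.

6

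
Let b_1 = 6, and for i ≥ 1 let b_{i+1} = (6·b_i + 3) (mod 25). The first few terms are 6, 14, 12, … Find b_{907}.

4

Listing terms: b_1 = 6, b_2 = 14, b_3 = 12, b_4 = 0, b_5 = 3, b_6 = 21, b_7 = 4, b_8 = 2, b_9 = 15, b_{10} = 18, b_{11} = 11, b_{12} = 19, b_{13} = 17, b_{14} = 5, b_{15} = 8, b_{16} = 1, b_{17} = 9, b_{18} = 7, b_{19} = 20, b_{20} = 23, b_{21} = 16, b_{22} = 24, b_{23} = 22, b_{24} = 10, b_{25} = 13, b_{26} = 6.
Since b_{26} = b_1 = 6, the sequence is periodic with period 25.
(907 - 1) mod 25 = 6, so b_{907} = b_7 = 4.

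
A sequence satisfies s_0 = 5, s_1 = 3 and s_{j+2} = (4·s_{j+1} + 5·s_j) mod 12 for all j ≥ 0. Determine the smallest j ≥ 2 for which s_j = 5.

Computing terms: s_0 = 5, s_1 = 3, s_2 = 1, s_3 = 7, s_4 = 9, s_5 = 11, s_6 = 5, s_7 = 3.
Since (s_6, s_7) = (s_0, s_1) = (5, 3) (two consecutive terms determine the rest), the sequence is periodic with period 6.
The value 5 next appears (with j ≥ 2) at s_6.

6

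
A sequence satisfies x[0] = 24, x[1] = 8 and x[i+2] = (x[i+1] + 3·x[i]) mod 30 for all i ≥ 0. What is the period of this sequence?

24

Computing terms: x[0] = 24,  x[1] = 8,  x[2] = 20,  x[3] = 14,  x[4] = 14,  x[5] = 26,  x[6] = 8,  x[7] = 26,  x[8] = 20,  x[9] = 8,  x[10] = 8,  x[11] = 2,  x[12] = 26,  x[13] = 2,  x[14] = 20,  x[15] = 26,  x[16] = 26,  x[17] = 14,  x[18] = 2,  x[19] = 14,  x[20] = 20,  x[21] = 2,  x[22] = 2,  x[23] = 8,  x[24] = 14,  x[25] = 8,  x[26] = 20.
Since (x[25], x[26]) = (x[1], x[2]) = (8, 20) (two consecutive terms determine the rest), the sequence is eventually periodic: after a pre-period of length 1 it cycles with period 24.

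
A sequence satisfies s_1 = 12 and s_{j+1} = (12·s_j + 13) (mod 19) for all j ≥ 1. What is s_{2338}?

Computing terms: s_1 = 12; s_2 = 5; s_3 = 16; s_4 = 15; s_5 = 3; s_6 = 11; s_7 = 12.
Since s_7 = s_1 = 12, the sequence is periodic with period 6.
So s_{2338} = s_{1 + ((2338-1) mod 6)} = s_4 = 15.

15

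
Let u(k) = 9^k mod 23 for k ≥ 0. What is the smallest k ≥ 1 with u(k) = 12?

2

We have u(0) = 1,  u(1) = 9,  u(2) = 12,  u(3) = 16,  u(4) = 6,  u(5) = 8,  u(6) = 3,  u(7) = 4,  u(8) = 13,  u(9) = 2,  u(10) = 18,  u(11) = 1.
Since u(11) = u(0) = 1, the sequence is periodic with period 11.
The value 12 first appears (with k ≥ 1) at u(2).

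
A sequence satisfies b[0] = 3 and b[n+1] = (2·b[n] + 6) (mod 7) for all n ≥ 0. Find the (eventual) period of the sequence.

We have b[0] = 3, b[1] = 5, b[2] = 2, b[3] = 3.
The sequence repeats with period 3.

3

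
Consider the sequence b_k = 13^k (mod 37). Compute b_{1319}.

2

Computing terms: b_1 = 13,  b_2 = 21,  b_3 = 14,  b_4 = 34,  b_5 = 35,  b_6 = 11,  b_7 = 32,  b_8 = 9,  b_9 = 6,  b_{10} = 4,  b_{11} = 15,  b_{12} = 10,  b_{13} = 19,  b_{14} = 25,  b_{15} = 29,  b_{16} = 7,  b_{17} = 17,  b_{18} = 36,  b_{19} = 24,  b_{20} = 16,  b_{21} = 23,  b_{22} = 3,  b_{23} = 2,  b_{24} = 26,  b_{25} = 5,  b_{26} = 28,  b_{27} = 31,  b_{28} = 33,  b_{29} = 22,  b_{30} = 27,  b_{31} = 18,  b_{32} = 12,  b_{33} = 8,  b_{34} = 30,  b_{35} = 20,  b_{36} = 1,  b_{37} = 13.
The sequence repeats with period 36.
So b_{1319} = b_{1 + ((1319-1) mod 36)} = b_{23} = 2.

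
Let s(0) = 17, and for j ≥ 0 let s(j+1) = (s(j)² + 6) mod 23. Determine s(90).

We have s(0) = 17,  s(1) = 19,  s(2) = 22,  s(3) = 7,  s(4) = 9,  s(5) = 18,  s(6) = 8,  s(7) = 1,  s(8) = 7.
Since s(8) = s(3) = 7, the sequence is eventually periodic: after a pre-period of length 3 it cycles with period 5.
For j ≥ 3, s(j) depends only on (j - 3) mod 5. (90 - 3) mod 5 = 2, so s(90) = s(5) = 18.

18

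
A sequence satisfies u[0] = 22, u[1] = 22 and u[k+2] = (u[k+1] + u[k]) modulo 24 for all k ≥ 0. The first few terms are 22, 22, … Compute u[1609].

Listing terms: u[0] = 22; u[1] = 22; u[2] = 20; u[3] = 18; u[4] = 14; u[5] = 8; u[6] = 22; u[7] = 6; u[8] = 4; u[9] = 10; u[10] = 14; u[11] = 0; u[12] = 14; u[13] = 14; u[14] = 4; u[15] = 18; u[16] = 22; u[17] = 16; u[18] = 14; u[19] = 6; u[20] = 20; u[21] = 2; u[22] = 22; u[23] = 0; u[24] = 22; u[25] = 22.
Since (u[24], u[25]) = (u[0], u[1]) = (22, 22) (two consecutive terms determine the rest), the sequence is periodic with period 24.
(1609 - 0) mod 24 = 1, so u[1609] = u[1] = 22.

22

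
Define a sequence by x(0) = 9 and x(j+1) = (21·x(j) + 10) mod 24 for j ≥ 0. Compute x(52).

x(0) = 9,  x(1) = 7,  x(2) = 13,  x(3) = 19,  x(4) = 1,  x(5) = 7.
Since x(5) = x(1) = 7, the sequence is eventually periodic: after a pre-period of length 1 it cycles with period 4.
For j ≥ 1, x(j) depends only on (j - 1) mod 4. (52 - 1) mod 4 = 3, so x(52) = x(4) = 1.

1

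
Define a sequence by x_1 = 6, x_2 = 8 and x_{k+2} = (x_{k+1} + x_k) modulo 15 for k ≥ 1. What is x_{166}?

13

We have x_1 = 6, x_2 = 8, x_3 = 14, x_4 = 7, x_5 = 6, x_6 = 13, x_7 = 4, x_8 = 2, x_9 = 6, x_{10} = 8.
The sequence repeats with period 8.
(166 - 1) mod 8 = 5, so x_{166} = x_6 = 13.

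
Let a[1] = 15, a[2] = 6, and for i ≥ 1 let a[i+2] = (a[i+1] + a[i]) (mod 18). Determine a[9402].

a[1] = 15,  a[2] = 6,  a[3] = 3,  a[4] = 9,  a[5] = 12,  a[6] = 3,  a[7] = 15,  a[8] = 0,  a[9] = 15,  a[10] = 15,  a[11] = 12,  a[12] = 9,  a[13] = 3,  a[14] = 12,  a[15] = 15,  a[16] = 9,  a[17] = 6,  a[18] = 15,  a[19] = 3,  a[20] = 0,  a[21] = 3,  a[22] = 3,  a[23] = 6,  a[24] = 9,  a[25] = 15,  a[26] = 6.
Since (a[25], a[26]) = (a[1], a[2]) = (15, 6) (two consecutive terms determine the rest), the sequence is periodic with period 24.
So a[9402] = a[1 + ((9402-1) mod 24)] = a[18] = 15.

15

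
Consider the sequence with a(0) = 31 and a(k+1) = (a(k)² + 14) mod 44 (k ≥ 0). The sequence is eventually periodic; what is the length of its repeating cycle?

3

Listing terms: a(0) = 31,  a(1) = 7,  a(2) = 19,  a(3) = 23,  a(4) = 15,  a(5) = 19.
Since a(5) = a(2) = 19, the sequence is eventually periodic: after a pre-period of length 2 it cycles with period 3.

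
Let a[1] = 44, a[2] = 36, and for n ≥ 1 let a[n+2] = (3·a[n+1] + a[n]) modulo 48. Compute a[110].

a[1] = 44, a[2] = 36, a[3] = 8, a[4] = 12, a[5] = 44, a[6] = 0, a[7] = 44, a[8] = 36.
Since (a[7], a[8]) = (a[1], a[2]) = (44, 36) (two consecutive terms determine the rest), the sequence is periodic with period 6.
So a[110] = a[1 + ((110-1) mod 6)] = a[2] = 36.

36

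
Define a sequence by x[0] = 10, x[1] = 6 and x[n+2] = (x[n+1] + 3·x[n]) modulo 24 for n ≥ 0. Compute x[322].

18

Listing terms: x[0] = 10; x[1] = 6; x[2] = 12; x[3] = 6; x[4] = 18; x[5] = 12; x[6] = 18; x[7] = 6; x[8] = 12.
Since (x[7], x[8]) = (x[1], x[2]) = (6, 12) (two consecutive terms determine the rest), the sequence is eventually periodic: after a pre-period of length 1 it cycles with period 6.
For n ≥ 1, x[n] depends only on (n - 1) mod 6. (322 - 1) mod 6 = 3, so x[322] = x[4] = 18.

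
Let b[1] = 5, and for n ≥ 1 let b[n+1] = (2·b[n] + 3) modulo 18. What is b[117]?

b[1] = 5, b[2] = 13, b[3] = 11, b[4] = 7, b[5] = 17, b[6] = 1, b[7] = 5.
Since b[7] = b[1] = 5, the sequence is periodic with period 6.
So b[117] = b[1 + ((117-1) mod 6)] = b[3] = 11.

11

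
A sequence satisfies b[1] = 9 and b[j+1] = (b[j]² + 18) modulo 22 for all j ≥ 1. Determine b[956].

19

Listing terms: b[1] = 9; b[2] = 11; b[3] = 7; b[4] = 1; b[5] = 19; b[6] = 5; b[7] = 21; b[8] = 19.
Since b[8] = b[5] = 19, the sequence is eventually periodic: after a pre-period of length 4 it cycles with period 3.
For j ≥ 5, b[j] depends only on (j - 5) mod 3. (956 - 5) mod 3 = 0, so b[956] = b[5] = 19.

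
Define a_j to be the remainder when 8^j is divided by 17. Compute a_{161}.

8

Listing terms: a_1 = 8,  a_2 = 13,  a_3 = 2,  a_4 = 16,  a_5 = 9,  a_6 = 4,  a_7 = 15,  a_8 = 1,  a_9 = 8.
The sequence repeats with period 8.
So a_{161} = a_{1 + ((161-1) mod 8)} = a_1 = 8.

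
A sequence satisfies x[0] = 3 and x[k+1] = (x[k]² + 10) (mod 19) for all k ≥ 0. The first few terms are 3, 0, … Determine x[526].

Computing terms: x[0] = 3,  x[1] = 0,  x[2] = 10,  x[3] = 15,  x[4] = 7,  x[5] = 2,  x[6] = 14,  x[7] = 16,  x[8] = 0.
Since x[8] = x[1] = 0, the sequence is eventually periodic: after a pre-period of length 1 it cycles with period 7.
For k ≥ 1, x[k] depends only on (k - 1) mod 7. (526 - 1) mod 7 = 0, so x[526] = x[1] = 0.

0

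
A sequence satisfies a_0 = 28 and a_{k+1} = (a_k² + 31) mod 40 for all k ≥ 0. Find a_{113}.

31

We have a_0 = 28, a_1 = 15, a_2 = 16, a_3 = 7, a_4 = 0, a_5 = 31, a_6 = 32, a_7 = 15.
Since a_7 = a_1 = 15, the sequence is eventually periodic: after a pre-period of length 1 it cycles with period 6.
For k ≥ 1, a_k depends only on (k - 1) mod 6. (113 - 1) mod 6 = 4, so a_{113} = a_5 = 31.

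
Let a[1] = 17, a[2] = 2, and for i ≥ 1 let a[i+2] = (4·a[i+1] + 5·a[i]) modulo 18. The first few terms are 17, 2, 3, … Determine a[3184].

16

a[1] = 17,  a[2] = 2,  a[3] = 3,  a[4] = 4,  a[5] = 13,  a[6] = 0,  a[7] = 11,  a[8] = 8,  a[9] = 15,  a[10] = 10,  a[11] = 7,  a[12] = 6,  a[13] = 5,  a[14] = 14,  a[15] = 9,  a[16] = 16,  a[17] = 1,  a[18] = 12,  a[19] = 17,  a[20] = 2.
The sequence repeats with period 18.
So a[3184] = a[1 + ((3184-1) mod 18)] = a[16] = 16.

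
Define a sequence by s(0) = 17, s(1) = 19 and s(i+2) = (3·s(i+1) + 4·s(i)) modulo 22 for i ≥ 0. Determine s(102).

s(0) = 17; s(1) = 19; s(2) = 15; s(3) = 11; s(4) = 5; s(5) = 15; s(6) = 21; s(7) = 13; s(8) = 13; s(9) = 3; s(10) = 17; s(11) = 19.
The sequence repeats with period 10.
So s(102) = s(0 + ((102-0) mod 10)) = s(2) = 15.

15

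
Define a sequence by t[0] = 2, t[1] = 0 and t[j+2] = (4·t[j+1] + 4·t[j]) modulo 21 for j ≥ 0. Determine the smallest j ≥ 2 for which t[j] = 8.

Listing terms: t[0] = 2, t[1] = 0, t[2] = 8, t[3] = 11, t[4] = 13, t[5] = 12, t[6] = 16, t[7] = 7, t[8] = 8, t[9] = 18, t[10] = 20, t[11] = 5, t[12] = 16, t[13] = 0, t[14] = 1, t[15] = 4, t[16] = 20, t[17] = 12, t[18] = 2, t[19] = 14, t[20] = 1, t[21] = 18, t[22] = 13, t[23] = 19, t[24] = 2, t[25] = 0.
The sequence repeats with period 24.
The value 8 first appears (with j ≥ 2) at t[2].

2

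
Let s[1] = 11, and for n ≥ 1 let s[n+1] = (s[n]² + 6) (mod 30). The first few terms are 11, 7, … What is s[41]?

7

Computing terms: s[1] = 11,  s[2] = 7,  s[3] = 25,  s[4] = 1,  s[5] = 7.
Since s[5] = s[2] = 7, the sequence is eventually periodic: after a pre-period of length 1 it cycles with period 3.
For n ≥ 2, s[n] depends only on (n - 2) mod 3. (41 - 2) mod 3 = 0, so s[41] = s[2] = 7.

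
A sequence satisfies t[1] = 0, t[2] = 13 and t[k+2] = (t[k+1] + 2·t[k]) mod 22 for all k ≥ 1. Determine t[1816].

11

We have t[1] = 0; t[2] = 13; t[3] = 13; t[4] = 17; t[5] = 21; t[6] = 11; t[7] = 9; t[8] = 9; t[9] = 5; t[10] = 1; t[11] = 11; t[12] = 13; t[13] = 13.
Since (t[12], t[13]) = (t[2], t[3]) = (13, 13) (two consecutive terms determine the rest), the sequence is eventually periodic: after a pre-period of length 1 it cycles with period 10.
For k ≥ 2, t[k] depends only on (k - 2) mod 10. (1816 - 2) mod 10 = 4, so t[1816] = t[6] = 11.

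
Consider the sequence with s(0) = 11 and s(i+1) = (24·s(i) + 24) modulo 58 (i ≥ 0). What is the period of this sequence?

Computing terms: s(0) = 11; s(1) = 56; s(2) = 34; s(3) = 28; s(4) = 0; s(5) = 24; s(6) = 20; s(7) = 40; s(8) = 56.
Since s(8) = s(1) = 56, the sequence is eventually periodic: after a pre-period of length 1 it cycles with period 7.

7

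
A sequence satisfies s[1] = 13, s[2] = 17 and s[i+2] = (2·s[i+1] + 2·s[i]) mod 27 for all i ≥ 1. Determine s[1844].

Computing terms: s[1] = 13; s[2] = 17; s[3] = 6; s[4] = 19; s[5] = 23; s[6] = 3; s[7] = 25; s[8] = 2; s[9] = 0; s[10] = 4; s[11] = 8; s[12] = 24; s[13] = 10; s[14] = 14; s[15] = 21; s[16] = 16; s[17] = 20; s[18] = 18; s[19] = 22; s[20] = 26; s[21] = 15; s[22] = 1; s[23] = 5; s[24] = 12; s[25] = 7; s[26] = 11; s[27] = 9; s[28] = 13; s[29] = 17.
Since (s[28], s[29]) = (s[1], s[2]) = (13, 17) (two consecutive terms determine the rest), the sequence is periodic with period 27.
So s[1844] = s[1 + ((1844-1) mod 27)] = s[8] = 2.

2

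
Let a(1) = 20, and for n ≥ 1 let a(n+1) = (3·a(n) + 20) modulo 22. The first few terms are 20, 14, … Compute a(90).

0

a(1) = 20; a(2) = 14; a(3) = 18; a(4) = 8; a(5) = 0; a(6) = 20.
Since a(6) = a(1) = 20, the sequence is periodic with period 5.
(90 - 1) mod 5 = 4, so a(90) = a(5) = 0.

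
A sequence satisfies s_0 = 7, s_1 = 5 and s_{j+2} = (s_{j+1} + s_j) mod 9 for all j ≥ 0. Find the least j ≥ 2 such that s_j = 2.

4

We have s_0 = 7; s_1 = 5; s_2 = 3; s_3 = 8; s_4 = 2; s_5 = 1; s_6 = 3; s_7 = 4; s_8 = 7; s_9 = 2; s_{10} = 0; s_{11} = 2; s_{12} = 2; s_{13} = 4; s_{14} = 6; s_{15} = 1; s_{16} = 7; s_{17} = 8; s_{18} = 6; s_{19} = 5; s_{20} = 2; s_{21} = 7; s_{22} = 0; s_{23} = 7; s_{24} = 7; s_{25} = 5.
Since (s_{24}, s_{25}) = (s_0, s_1) = (7, 5) (two consecutive terms determine the rest), the sequence is periodic with period 24.
The value 2 first appears (with j ≥ 2) at s_4.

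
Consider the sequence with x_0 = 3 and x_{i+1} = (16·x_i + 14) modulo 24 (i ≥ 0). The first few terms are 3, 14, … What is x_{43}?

We have x_0 = 3,  x_1 = 14,  x_2 = 22,  x_3 = 6,  x_4 = 14.
Since x_4 = x_1 = 14, the sequence is eventually periodic: after a pre-period of length 1 it cycles with period 3.
For i ≥ 1, x_i depends only on (i - 1) mod 3. (43 - 1) mod 3 = 0, so x_{43} = x_1 = 14.

14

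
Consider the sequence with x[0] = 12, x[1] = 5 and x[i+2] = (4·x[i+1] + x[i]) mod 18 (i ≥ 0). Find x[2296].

Listing terms: x[0] = 12,  x[1] = 5,  x[2] = 14,  x[3] = 7,  x[4] = 6,  x[5] = 13,  x[6] = 4,  x[7] = 11,  x[8] = 12,  x[9] = 5.
The sequence repeats with period 8.
(2296 - 0) mod 8 = 0, so x[2296] = x[0] = 12.

12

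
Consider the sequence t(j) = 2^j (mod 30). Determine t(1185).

2

Listing terms: t(0) = 1; t(1) = 2; t(2) = 4; t(3) = 8; t(4) = 16; t(5) = 2.
Since t(5) = t(1) = 2, the sequence is eventually periodic: after a pre-period of length 1 it cycles with period 4.
For j ≥ 1, t(j) depends only on (j - 1) mod 4. (1185 - 1) mod 4 = 0, so t(1185) = t(1) = 2.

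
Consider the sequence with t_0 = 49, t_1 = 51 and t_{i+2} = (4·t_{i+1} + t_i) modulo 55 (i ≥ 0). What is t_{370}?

16

t_0 = 49,  t_1 = 51,  t_2 = 33,  t_3 = 18,  t_4 = 50,  t_5 = 53,  t_6 = 42,  t_7 = 1,  t_8 = 46,  t_9 = 20,  t_{10} = 16,  t_{11} = 29,  t_{12} = 22,  t_{13} = 7,  t_{14} = 50,  t_{15} = 42,  t_{16} = 53,  t_{17} = 34,  t_{18} = 24,  t_{19} = 20,  t_{20} = 49,  t_{21} = 51.
The sequence repeats with period 20.
(370 - 0) mod 20 = 10, so t_{370} = t_{10} = 16.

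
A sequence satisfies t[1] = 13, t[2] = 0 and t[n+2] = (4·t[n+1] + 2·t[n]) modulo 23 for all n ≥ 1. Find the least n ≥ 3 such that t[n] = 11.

14

Computing terms: t[1] = 13; t[2] = 0; t[3] = 3; t[4] = 12; t[5] = 8; t[6] = 10; t[7] = 10; t[8] = 14; t[9] = 7; t[10] = 10; t[11] = 8; t[12] = 6; t[13] = 17; t[14] = 11; t[15] = 9; t[16] = 12; t[17] = 20; t[18] = 12; t[19] = 19; t[20] = 8; t[21] = 1; t[22] = 20; t[23] = 13; t[24] = 0.
Since (t[23], t[24]) = (t[1], t[2]) = (13, 0) (two consecutive terms determine the rest), the sequence is periodic with period 22.
The value 11 first appears (with n ≥ 3) at t[14].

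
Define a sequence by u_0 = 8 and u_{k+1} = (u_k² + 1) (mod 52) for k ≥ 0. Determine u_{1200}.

u_0 = 8; u_1 = 13; u_2 = 14; u_3 = 41; u_4 = 18; u_5 = 13.
Since u_5 = u_1 = 13, the sequence is eventually periodic: after a pre-period of length 1 it cycles with period 4.
For k ≥ 1, u_k depends only on (k - 1) mod 4. (1200 - 1) mod 4 = 3, so u_{1200} = u_4 = 18.

18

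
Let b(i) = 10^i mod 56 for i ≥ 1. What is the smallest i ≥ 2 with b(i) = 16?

8

Listing terms: b(1) = 10, b(2) = 44, b(3) = 48, b(4) = 32, b(5) = 40, b(6) = 8, b(7) = 24, b(8) = 16, b(9) = 48.
Since b(9) = b(3) = 48, the sequence is eventually periodic: after a pre-period of length 2 it cycles with period 6.
The value 16 first appears (with i ≥ 2) at b(8).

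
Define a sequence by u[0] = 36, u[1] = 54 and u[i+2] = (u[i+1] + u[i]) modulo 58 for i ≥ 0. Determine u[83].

18

u[0] = 36; u[1] = 54; u[2] = 32; u[3] = 28; u[4] = 2; u[5] = 30; u[6] = 32; u[7] = 4; u[8] = 36; u[9] = 40; u[10] = 18; u[11] = 0; u[12] = 18; u[13] = 18; u[14] = 36; u[15] = 54.
Since (u[14], u[15]) = (u[0], u[1]) = (36, 54) (two consecutive terms determine the rest), the sequence is periodic with period 14.
So u[83] = u[0 + ((83-0) mod 14)] = u[13] = 18.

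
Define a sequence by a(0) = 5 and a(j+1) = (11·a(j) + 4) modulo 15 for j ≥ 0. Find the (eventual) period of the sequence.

5

Listing terms: a(0) = 5, a(1) = 14, a(2) = 8, a(3) = 2, a(4) = 11, a(5) = 5.
Since a(5) = a(0) = 5, the sequence is periodic with period 5.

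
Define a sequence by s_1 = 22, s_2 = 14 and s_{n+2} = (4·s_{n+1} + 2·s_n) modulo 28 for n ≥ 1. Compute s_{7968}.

We have s_1 = 22,  s_2 = 14,  s_3 = 16,  s_4 = 8,  s_5 = 8,  s_6 = 20,  s_7 = 12,  s_8 = 4,  s_9 = 12,  s_{10} = 0,  s_{11} = 24,  s_{12} = 12,  s_{13} = 12,  s_{14} = 16,  s_{15} = 4,  s_{16} = 20,  s_{17} = 4,  s_{18} = 0,  s_{19} = 8,  s_{20} = 4,  s_{21} = 4,  s_{22} = 24,  s_{23} = 20,  s_{24} = 16,  s_{25} = 20,  s_{26} = 0,  s_{27} = 12,  s_{28} = 20,  s_{29} = 20,  s_{30} = 8,  s_{31} = 16,  s_{32} = 24,  s_{33} = 16,  s_{34} = 0,  s_{35} = 4,  s_{36} = 16,  s_{37} = 16,  s_{38} = 12,  s_{39} = 24,  s_{40} = 8,  s_{41} = 24,  s_{42} = 0,  s_{43} = 20,  s_{44} = 24,  s_{45} = 24,  s_{46} = 4,  s_{47} = 8,  s_{48} = 12,  s_{49} = 8,  s_{50} = 0,  s_{51} = 16,  s_{52} = 8.
Since (s_{51}, s_{52}) = (s_3, s_4) = (16, 8) (two consecutive terms determine the rest), the sequence is eventually periodic: after a pre-period of length 2 it cycles with period 48.
For n ≥ 3, s_n depends only on (n - 3) mod 48. (7968 - 3) mod 48 = 45, so s_{7968} = s_{48} = 12.

12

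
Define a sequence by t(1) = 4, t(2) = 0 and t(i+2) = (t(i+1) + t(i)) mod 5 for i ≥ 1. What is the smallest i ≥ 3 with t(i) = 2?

Listing terms: t(1) = 4, t(2) = 0, t(3) = 4, t(4) = 4, t(5) = 3, t(6) = 2, t(7) = 0, t(8) = 2, t(9) = 2, t(10) = 4, t(11) = 1, t(12) = 0, t(13) = 1, t(14) = 1, t(15) = 2, t(16) = 3, t(17) = 0, t(18) = 3, t(19) = 3, t(20) = 1, t(21) = 4, t(22) = 0.
Since (t(21), t(22)) = (t(1), t(2)) = (4, 0) (two consecutive terms determine the rest), the sequence is periodic with period 20.
The value 2 first appears (with i ≥ 3) at t(6).

6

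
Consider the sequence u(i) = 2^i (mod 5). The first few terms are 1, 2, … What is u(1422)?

Computing terms: u(0) = 1,  u(1) = 2,  u(2) = 4,  u(3) = 3,  u(4) = 1.
Since u(4) = u(0) = 1, the sequence is periodic with period 4.
(1422 - 0) mod 4 = 2, so u(1422) = u(2) = 4.

4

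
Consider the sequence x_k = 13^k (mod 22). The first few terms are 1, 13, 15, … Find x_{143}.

Computing terms: x_0 = 1; x_1 = 13; x_2 = 15; x_3 = 19; x_4 = 5; x_5 = 21; x_6 = 9; x_7 = 7; x_8 = 3; x_9 = 17; x_{10} = 1.
The sequence repeats with period 10.
(143 - 0) mod 10 = 3, so x_{143} = x_3 = 19.

19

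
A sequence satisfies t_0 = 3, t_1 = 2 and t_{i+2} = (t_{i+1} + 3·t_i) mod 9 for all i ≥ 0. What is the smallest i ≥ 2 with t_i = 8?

Computing terms: t_0 = 3, t_1 = 2, t_2 = 2, t_3 = 8, t_4 = 5, t_5 = 2, t_6 = 8.
Since (t_5, t_6) = (t_2, t_3) = (2, 8) (two consecutive terms determine the rest), the sequence is eventually periodic: after a pre-period of length 2 it cycles with period 3.
The value 8 first appears (with i ≥ 2) at t_3.

3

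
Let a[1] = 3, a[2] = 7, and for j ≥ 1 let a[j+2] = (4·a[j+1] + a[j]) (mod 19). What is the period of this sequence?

a[1] = 3,  a[2] = 7,  a[3] = 12,  a[4] = 17,  a[5] = 4,  a[6] = 14,  a[7] = 3,  a[8] = 7.
Since (a[7], a[8]) = (a[1], a[2]) = (3, 7) (two consecutive terms determine the rest), the sequence is periodic with period 6.

6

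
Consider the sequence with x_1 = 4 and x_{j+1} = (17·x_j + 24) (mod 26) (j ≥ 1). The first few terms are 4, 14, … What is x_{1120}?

x_1 = 4; x_2 = 14; x_3 = 2; x_4 = 6; x_5 = 22; x_6 = 8; x_7 = 4.
The sequence repeats with period 6.
So x_{1120} = x_{1 + ((1120-1) mod 6)} = x_4 = 6.

6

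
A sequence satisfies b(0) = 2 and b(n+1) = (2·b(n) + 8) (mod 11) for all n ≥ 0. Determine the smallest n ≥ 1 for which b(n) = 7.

7

Computing terms: b(0) = 2,  b(1) = 1,  b(2) = 10,  b(3) = 6,  b(4) = 9,  b(5) = 4,  b(6) = 5,  b(7) = 7,  b(8) = 0,  b(9) = 8,  b(10) = 2.
The sequence repeats with period 10.
The value 7 first appears (with n ≥ 1) at b(7).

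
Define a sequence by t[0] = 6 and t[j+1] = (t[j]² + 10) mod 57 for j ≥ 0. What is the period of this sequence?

Computing terms: t[0] = 6, t[1] = 46, t[2] = 17, t[3] = 14, t[4] = 35, t[5] = 38, t[6] = 29, t[7] = 53, t[8] = 26, t[9] = 2, t[10] = 14.
Since t[10] = t[3] = 14, the sequence is eventually periodic: after a pre-period of length 3 it cycles with period 7.

7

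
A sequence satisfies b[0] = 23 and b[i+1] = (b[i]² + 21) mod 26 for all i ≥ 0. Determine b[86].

11

Listing terms: b[0] = 23, b[1] = 4, b[2] = 11, b[3] = 12, b[4] = 9, b[5] = 24, b[6] = 25, b[7] = 22, b[8] = 11.
Since b[8] = b[2] = 11, the sequence is eventually periodic: after a pre-period of length 2 it cycles with period 6.
For i ≥ 2, b[i] depends only on (i - 2) mod 6. (86 - 2) mod 6 = 0, so b[86] = b[2] = 11.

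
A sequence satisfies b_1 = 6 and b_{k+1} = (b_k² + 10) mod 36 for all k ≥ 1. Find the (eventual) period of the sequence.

b_1 = 6,  b_2 = 10,  b_3 = 2,  b_4 = 14,  b_5 = 26,  b_6 = 2.
Since b_6 = b_3 = 2, the sequence is eventually periodic: after a pre-period of length 2 it cycles with period 3.

3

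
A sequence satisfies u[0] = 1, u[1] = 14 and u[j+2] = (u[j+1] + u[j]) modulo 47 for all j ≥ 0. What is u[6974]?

u[0] = 1, u[1] = 14, u[2] = 15, u[3] = 29, u[4] = 44, u[5] = 26, u[6] = 23, u[7] = 2, u[8] = 25, u[9] = 27, u[10] = 5, u[11] = 32, u[12] = 37, u[13] = 22, u[14] = 12, u[15] = 34, u[16] = 46, u[17] = 33, u[18] = 32, u[19] = 18, u[20] = 3, u[21] = 21, u[22] = 24, u[23] = 45, u[24] = 22, u[25] = 20, u[26] = 42, u[27] = 15, u[28] = 10, u[29] = 25, u[30] = 35, u[31] = 13, u[32] = 1, u[33] = 14.
The sequence repeats with period 32.
So u[6974] = u[0 + ((6974-0) mod 32)] = u[30] = 35.

35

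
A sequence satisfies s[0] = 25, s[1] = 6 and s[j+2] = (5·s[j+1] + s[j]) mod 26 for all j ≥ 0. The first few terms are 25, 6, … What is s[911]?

Listing terms: s[0] = 25; s[1] = 6; s[2] = 3; s[3] = 21; s[4] = 4; s[5] = 15; s[6] = 1; s[7] = 20; s[8] = 23; s[9] = 5; s[10] = 22; s[11] = 11; s[12] = 25; s[13] = 6.
The sequence repeats with period 12.
So s[911] = s[0 + ((911-0) mod 12)] = s[11] = 11.

11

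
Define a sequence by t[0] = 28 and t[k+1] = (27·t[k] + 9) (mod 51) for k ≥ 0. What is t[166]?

We have t[0] = 28; t[1] = 0; t[2] = 9; t[3] = 48; t[4] = 30; t[5] = 3; t[6] = 39; t[7] = 42; t[8] = 21; t[9] = 15; t[10] = 6; t[11] = 18; t[12] = 36; t[13] = 12; t[14] = 27; t[15] = 24; t[16] = 45; t[17] = 0.
Since t[17] = t[1] = 0, the sequence is eventually periodic: after a pre-period of length 1 it cycles with period 16.
For k ≥ 1, t[k] depends only on (k - 1) mod 16. (166 - 1) mod 16 = 5, so t[166] = t[6] = 39.

39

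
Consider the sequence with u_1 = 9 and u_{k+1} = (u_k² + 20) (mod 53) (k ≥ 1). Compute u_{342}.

16

u_1 = 9, u_2 = 48, u_3 = 45, u_4 = 31, u_5 = 27, u_6 = 7, u_7 = 16, u_8 = 11, u_9 = 35, u_{10} = 26, u_{11} = 7.
Since u_{11} = u_6 = 7, the sequence is eventually periodic: after a pre-period of length 5 it cycles with period 5.
For k ≥ 6, u_k depends only on (k - 6) mod 5. (342 - 6) mod 5 = 1, so u_{342} = u_7 = 16.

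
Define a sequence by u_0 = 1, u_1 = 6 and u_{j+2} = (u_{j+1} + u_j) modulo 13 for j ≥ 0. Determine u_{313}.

7

u_0 = 1; u_1 = 6; u_2 = 7; u_3 = 0; u_4 = 7; u_5 = 7; u_6 = 1; u_7 = 8; u_8 = 9; u_9 = 4; u_{10} = 0; u_{11} = 4; u_{12} = 4; u_{13} = 8; u_{14} = 12; u_{15} = 7; u_{16} = 6; u_{17} = 0; u_{18} = 6; u_{19} = 6; u_{20} = 12; u_{21} = 5; u_{22} = 4; u_{23} = 9; u_{24} = 0; u_{25} = 9; u_{26} = 9; u_{27} = 5; u_{28} = 1; u_{29} = 6.
Since (u_{28}, u_{29}) = (u_0, u_1) = (1, 6) (two consecutive terms determine the rest), the sequence is periodic with period 28.
So u_{313} = u_{0 + ((313-0) mod 28)} = u_5 = 7.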